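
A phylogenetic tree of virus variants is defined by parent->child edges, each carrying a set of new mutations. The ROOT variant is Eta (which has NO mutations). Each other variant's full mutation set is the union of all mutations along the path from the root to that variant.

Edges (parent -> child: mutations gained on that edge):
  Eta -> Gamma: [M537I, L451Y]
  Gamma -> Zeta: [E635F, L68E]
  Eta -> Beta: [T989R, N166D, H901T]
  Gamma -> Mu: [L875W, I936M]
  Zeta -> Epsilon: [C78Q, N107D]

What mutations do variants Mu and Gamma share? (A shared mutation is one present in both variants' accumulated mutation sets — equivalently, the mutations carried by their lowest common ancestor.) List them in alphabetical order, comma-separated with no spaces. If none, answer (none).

Answer: L451Y,M537I

Derivation:
Accumulating mutations along path to Mu:
  At Eta: gained [] -> total []
  At Gamma: gained ['M537I', 'L451Y'] -> total ['L451Y', 'M537I']
  At Mu: gained ['L875W', 'I936M'] -> total ['I936M', 'L451Y', 'L875W', 'M537I']
Mutations(Mu) = ['I936M', 'L451Y', 'L875W', 'M537I']
Accumulating mutations along path to Gamma:
  At Eta: gained [] -> total []
  At Gamma: gained ['M537I', 'L451Y'] -> total ['L451Y', 'M537I']
Mutations(Gamma) = ['L451Y', 'M537I']
Intersection: ['I936M', 'L451Y', 'L875W', 'M537I'] ∩ ['L451Y', 'M537I'] = ['L451Y', 'M537I']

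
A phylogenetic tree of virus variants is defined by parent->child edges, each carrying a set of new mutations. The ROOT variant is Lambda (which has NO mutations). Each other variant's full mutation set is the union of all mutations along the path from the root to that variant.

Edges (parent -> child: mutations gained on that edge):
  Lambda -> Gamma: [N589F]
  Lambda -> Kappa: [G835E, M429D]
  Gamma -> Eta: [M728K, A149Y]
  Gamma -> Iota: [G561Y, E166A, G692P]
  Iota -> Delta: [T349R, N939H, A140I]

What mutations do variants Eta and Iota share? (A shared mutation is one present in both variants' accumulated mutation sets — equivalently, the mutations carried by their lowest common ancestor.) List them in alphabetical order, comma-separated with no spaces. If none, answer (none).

Accumulating mutations along path to Eta:
  At Lambda: gained [] -> total []
  At Gamma: gained ['N589F'] -> total ['N589F']
  At Eta: gained ['M728K', 'A149Y'] -> total ['A149Y', 'M728K', 'N589F']
Mutations(Eta) = ['A149Y', 'M728K', 'N589F']
Accumulating mutations along path to Iota:
  At Lambda: gained [] -> total []
  At Gamma: gained ['N589F'] -> total ['N589F']
  At Iota: gained ['G561Y', 'E166A', 'G692P'] -> total ['E166A', 'G561Y', 'G692P', 'N589F']
Mutations(Iota) = ['E166A', 'G561Y', 'G692P', 'N589F']
Intersection: ['A149Y', 'M728K', 'N589F'] ∩ ['E166A', 'G561Y', 'G692P', 'N589F'] = ['N589F']

Answer: N589F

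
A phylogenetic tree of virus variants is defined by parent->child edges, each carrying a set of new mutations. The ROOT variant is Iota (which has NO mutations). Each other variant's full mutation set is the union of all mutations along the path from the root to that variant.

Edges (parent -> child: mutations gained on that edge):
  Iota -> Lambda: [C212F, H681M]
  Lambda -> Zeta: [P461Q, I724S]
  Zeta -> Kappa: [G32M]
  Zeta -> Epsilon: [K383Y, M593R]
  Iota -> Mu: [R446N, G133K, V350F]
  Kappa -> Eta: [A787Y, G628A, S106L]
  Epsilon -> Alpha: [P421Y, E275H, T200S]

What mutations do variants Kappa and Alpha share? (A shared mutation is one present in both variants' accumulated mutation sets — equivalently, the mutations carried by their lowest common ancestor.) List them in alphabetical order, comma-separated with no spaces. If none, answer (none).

Answer: C212F,H681M,I724S,P461Q

Derivation:
Accumulating mutations along path to Kappa:
  At Iota: gained [] -> total []
  At Lambda: gained ['C212F', 'H681M'] -> total ['C212F', 'H681M']
  At Zeta: gained ['P461Q', 'I724S'] -> total ['C212F', 'H681M', 'I724S', 'P461Q']
  At Kappa: gained ['G32M'] -> total ['C212F', 'G32M', 'H681M', 'I724S', 'P461Q']
Mutations(Kappa) = ['C212F', 'G32M', 'H681M', 'I724S', 'P461Q']
Accumulating mutations along path to Alpha:
  At Iota: gained [] -> total []
  At Lambda: gained ['C212F', 'H681M'] -> total ['C212F', 'H681M']
  At Zeta: gained ['P461Q', 'I724S'] -> total ['C212F', 'H681M', 'I724S', 'P461Q']
  At Epsilon: gained ['K383Y', 'M593R'] -> total ['C212F', 'H681M', 'I724S', 'K383Y', 'M593R', 'P461Q']
  At Alpha: gained ['P421Y', 'E275H', 'T200S'] -> total ['C212F', 'E275H', 'H681M', 'I724S', 'K383Y', 'M593R', 'P421Y', 'P461Q', 'T200S']
Mutations(Alpha) = ['C212F', 'E275H', 'H681M', 'I724S', 'K383Y', 'M593R', 'P421Y', 'P461Q', 'T200S']
Intersection: ['C212F', 'G32M', 'H681M', 'I724S', 'P461Q'] ∩ ['C212F', 'E275H', 'H681M', 'I724S', 'K383Y', 'M593R', 'P421Y', 'P461Q', 'T200S'] = ['C212F', 'H681M', 'I724S', 'P461Q']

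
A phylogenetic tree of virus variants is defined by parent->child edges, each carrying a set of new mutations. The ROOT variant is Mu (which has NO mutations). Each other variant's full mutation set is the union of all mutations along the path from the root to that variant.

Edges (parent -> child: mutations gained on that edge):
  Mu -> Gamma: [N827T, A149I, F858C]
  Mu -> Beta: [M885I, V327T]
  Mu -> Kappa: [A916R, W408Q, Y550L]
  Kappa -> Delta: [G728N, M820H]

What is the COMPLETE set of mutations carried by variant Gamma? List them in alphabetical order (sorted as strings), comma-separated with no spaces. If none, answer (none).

Answer: A149I,F858C,N827T

Derivation:
At Mu: gained [] -> total []
At Gamma: gained ['N827T', 'A149I', 'F858C'] -> total ['A149I', 'F858C', 'N827T']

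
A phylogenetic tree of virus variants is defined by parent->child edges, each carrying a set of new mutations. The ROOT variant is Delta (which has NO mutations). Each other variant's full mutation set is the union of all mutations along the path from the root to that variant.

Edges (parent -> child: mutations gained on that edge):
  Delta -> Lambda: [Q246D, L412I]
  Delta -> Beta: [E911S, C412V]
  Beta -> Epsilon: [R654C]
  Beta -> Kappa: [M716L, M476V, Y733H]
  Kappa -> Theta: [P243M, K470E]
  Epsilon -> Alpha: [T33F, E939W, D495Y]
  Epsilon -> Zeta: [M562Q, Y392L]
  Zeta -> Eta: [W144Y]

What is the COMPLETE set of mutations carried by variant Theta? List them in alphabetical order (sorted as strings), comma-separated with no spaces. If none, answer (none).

Answer: C412V,E911S,K470E,M476V,M716L,P243M,Y733H

Derivation:
At Delta: gained [] -> total []
At Beta: gained ['E911S', 'C412V'] -> total ['C412V', 'E911S']
At Kappa: gained ['M716L', 'M476V', 'Y733H'] -> total ['C412V', 'E911S', 'M476V', 'M716L', 'Y733H']
At Theta: gained ['P243M', 'K470E'] -> total ['C412V', 'E911S', 'K470E', 'M476V', 'M716L', 'P243M', 'Y733H']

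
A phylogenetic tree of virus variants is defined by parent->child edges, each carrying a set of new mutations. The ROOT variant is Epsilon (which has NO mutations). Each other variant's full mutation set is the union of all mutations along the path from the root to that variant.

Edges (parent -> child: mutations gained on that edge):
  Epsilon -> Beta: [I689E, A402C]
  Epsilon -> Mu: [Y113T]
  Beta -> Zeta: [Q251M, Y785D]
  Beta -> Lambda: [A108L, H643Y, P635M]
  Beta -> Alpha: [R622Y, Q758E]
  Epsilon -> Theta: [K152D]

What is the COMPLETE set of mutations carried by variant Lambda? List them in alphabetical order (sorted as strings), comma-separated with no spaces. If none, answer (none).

At Epsilon: gained [] -> total []
At Beta: gained ['I689E', 'A402C'] -> total ['A402C', 'I689E']
At Lambda: gained ['A108L', 'H643Y', 'P635M'] -> total ['A108L', 'A402C', 'H643Y', 'I689E', 'P635M']

Answer: A108L,A402C,H643Y,I689E,P635M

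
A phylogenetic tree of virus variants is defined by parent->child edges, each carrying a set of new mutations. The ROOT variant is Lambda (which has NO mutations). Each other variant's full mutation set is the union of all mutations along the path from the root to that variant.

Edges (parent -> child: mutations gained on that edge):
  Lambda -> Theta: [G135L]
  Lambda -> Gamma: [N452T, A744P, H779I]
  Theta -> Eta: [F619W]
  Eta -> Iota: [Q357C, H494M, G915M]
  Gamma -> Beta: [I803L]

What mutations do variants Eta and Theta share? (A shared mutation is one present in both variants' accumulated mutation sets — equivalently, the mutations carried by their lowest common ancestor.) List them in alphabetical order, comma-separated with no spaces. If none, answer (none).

Answer: G135L

Derivation:
Accumulating mutations along path to Eta:
  At Lambda: gained [] -> total []
  At Theta: gained ['G135L'] -> total ['G135L']
  At Eta: gained ['F619W'] -> total ['F619W', 'G135L']
Mutations(Eta) = ['F619W', 'G135L']
Accumulating mutations along path to Theta:
  At Lambda: gained [] -> total []
  At Theta: gained ['G135L'] -> total ['G135L']
Mutations(Theta) = ['G135L']
Intersection: ['F619W', 'G135L'] ∩ ['G135L'] = ['G135L']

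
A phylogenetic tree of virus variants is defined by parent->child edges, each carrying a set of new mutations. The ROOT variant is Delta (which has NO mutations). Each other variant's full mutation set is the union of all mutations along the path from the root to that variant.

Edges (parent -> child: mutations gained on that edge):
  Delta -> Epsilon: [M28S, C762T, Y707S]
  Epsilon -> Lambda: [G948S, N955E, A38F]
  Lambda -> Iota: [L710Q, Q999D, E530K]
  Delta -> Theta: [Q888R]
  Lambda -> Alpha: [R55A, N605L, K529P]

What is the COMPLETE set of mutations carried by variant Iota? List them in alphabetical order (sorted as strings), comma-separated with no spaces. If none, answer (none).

At Delta: gained [] -> total []
At Epsilon: gained ['M28S', 'C762T', 'Y707S'] -> total ['C762T', 'M28S', 'Y707S']
At Lambda: gained ['G948S', 'N955E', 'A38F'] -> total ['A38F', 'C762T', 'G948S', 'M28S', 'N955E', 'Y707S']
At Iota: gained ['L710Q', 'Q999D', 'E530K'] -> total ['A38F', 'C762T', 'E530K', 'G948S', 'L710Q', 'M28S', 'N955E', 'Q999D', 'Y707S']

Answer: A38F,C762T,E530K,G948S,L710Q,M28S,N955E,Q999D,Y707S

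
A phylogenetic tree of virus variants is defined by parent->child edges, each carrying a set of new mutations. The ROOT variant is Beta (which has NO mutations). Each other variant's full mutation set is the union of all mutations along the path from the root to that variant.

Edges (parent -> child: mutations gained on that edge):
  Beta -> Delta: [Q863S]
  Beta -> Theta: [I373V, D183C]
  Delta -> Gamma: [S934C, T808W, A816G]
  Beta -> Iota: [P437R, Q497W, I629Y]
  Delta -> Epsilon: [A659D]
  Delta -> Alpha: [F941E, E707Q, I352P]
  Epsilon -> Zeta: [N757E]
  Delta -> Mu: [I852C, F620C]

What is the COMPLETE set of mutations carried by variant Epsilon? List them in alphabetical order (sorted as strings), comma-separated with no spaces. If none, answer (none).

Answer: A659D,Q863S

Derivation:
At Beta: gained [] -> total []
At Delta: gained ['Q863S'] -> total ['Q863S']
At Epsilon: gained ['A659D'] -> total ['A659D', 'Q863S']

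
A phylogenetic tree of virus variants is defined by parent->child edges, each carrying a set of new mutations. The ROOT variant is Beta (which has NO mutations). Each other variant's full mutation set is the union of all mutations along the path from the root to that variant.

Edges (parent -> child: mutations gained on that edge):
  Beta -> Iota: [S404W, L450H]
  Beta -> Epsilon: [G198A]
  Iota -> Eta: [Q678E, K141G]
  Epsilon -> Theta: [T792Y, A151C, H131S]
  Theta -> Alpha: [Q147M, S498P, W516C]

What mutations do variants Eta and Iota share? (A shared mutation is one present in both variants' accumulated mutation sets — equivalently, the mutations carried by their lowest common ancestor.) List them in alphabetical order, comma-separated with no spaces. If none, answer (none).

Accumulating mutations along path to Eta:
  At Beta: gained [] -> total []
  At Iota: gained ['S404W', 'L450H'] -> total ['L450H', 'S404W']
  At Eta: gained ['Q678E', 'K141G'] -> total ['K141G', 'L450H', 'Q678E', 'S404W']
Mutations(Eta) = ['K141G', 'L450H', 'Q678E', 'S404W']
Accumulating mutations along path to Iota:
  At Beta: gained [] -> total []
  At Iota: gained ['S404W', 'L450H'] -> total ['L450H', 'S404W']
Mutations(Iota) = ['L450H', 'S404W']
Intersection: ['K141G', 'L450H', 'Q678E', 'S404W'] ∩ ['L450H', 'S404W'] = ['L450H', 'S404W']

Answer: L450H,S404W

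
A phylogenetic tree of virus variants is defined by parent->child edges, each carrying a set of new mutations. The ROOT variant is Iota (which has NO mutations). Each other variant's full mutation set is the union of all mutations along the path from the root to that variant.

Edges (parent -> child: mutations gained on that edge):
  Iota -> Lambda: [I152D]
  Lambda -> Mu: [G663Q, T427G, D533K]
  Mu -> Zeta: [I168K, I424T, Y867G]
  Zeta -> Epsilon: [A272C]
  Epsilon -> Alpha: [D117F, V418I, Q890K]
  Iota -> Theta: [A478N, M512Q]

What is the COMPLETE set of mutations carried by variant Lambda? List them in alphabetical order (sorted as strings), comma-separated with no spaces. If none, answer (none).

At Iota: gained [] -> total []
At Lambda: gained ['I152D'] -> total ['I152D']

Answer: I152D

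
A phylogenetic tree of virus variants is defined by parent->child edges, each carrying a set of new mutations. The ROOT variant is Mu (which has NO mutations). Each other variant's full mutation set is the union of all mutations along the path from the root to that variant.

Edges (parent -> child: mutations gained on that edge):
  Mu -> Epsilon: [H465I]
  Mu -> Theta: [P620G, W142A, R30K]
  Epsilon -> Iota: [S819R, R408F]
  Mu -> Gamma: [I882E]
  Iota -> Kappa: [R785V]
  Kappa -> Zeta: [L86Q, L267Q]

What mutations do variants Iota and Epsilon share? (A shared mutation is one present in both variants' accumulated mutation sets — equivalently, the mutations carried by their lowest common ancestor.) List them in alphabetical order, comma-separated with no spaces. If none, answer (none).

Answer: H465I

Derivation:
Accumulating mutations along path to Iota:
  At Mu: gained [] -> total []
  At Epsilon: gained ['H465I'] -> total ['H465I']
  At Iota: gained ['S819R', 'R408F'] -> total ['H465I', 'R408F', 'S819R']
Mutations(Iota) = ['H465I', 'R408F', 'S819R']
Accumulating mutations along path to Epsilon:
  At Mu: gained [] -> total []
  At Epsilon: gained ['H465I'] -> total ['H465I']
Mutations(Epsilon) = ['H465I']
Intersection: ['H465I', 'R408F', 'S819R'] ∩ ['H465I'] = ['H465I']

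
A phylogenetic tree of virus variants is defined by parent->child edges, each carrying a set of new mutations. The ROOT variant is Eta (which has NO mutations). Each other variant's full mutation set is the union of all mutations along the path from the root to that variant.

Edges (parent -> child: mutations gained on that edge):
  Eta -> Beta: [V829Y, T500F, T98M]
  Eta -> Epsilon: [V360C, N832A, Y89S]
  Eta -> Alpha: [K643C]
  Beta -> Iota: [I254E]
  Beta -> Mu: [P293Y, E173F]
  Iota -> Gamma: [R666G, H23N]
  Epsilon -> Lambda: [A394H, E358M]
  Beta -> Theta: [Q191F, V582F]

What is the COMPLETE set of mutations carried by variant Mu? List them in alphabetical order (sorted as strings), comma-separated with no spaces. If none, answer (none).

Answer: E173F,P293Y,T500F,T98M,V829Y

Derivation:
At Eta: gained [] -> total []
At Beta: gained ['V829Y', 'T500F', 'T98M'] -> total ['T500F', 'T98M', 'V829Y']
At Mu: gained ['P293Y', 'E173F'] -> total ['E173F', 'P293Y', 'T500F', 'T98M', 'V829Y']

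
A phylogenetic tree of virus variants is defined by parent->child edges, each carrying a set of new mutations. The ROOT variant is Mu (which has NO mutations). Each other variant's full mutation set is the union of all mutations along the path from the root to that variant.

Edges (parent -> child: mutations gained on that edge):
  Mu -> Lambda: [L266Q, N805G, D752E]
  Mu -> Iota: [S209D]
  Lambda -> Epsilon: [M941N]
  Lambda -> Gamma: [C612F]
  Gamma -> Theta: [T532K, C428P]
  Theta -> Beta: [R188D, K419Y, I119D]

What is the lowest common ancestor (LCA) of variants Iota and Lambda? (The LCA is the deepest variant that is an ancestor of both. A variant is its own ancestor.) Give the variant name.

Path from root to Iota: Mu -> Iota
  ancestors of Iota: {Mu, Iota}
Path from root to Lambda: Mu -> Lambda
  ancestors of Lambda: {Mu, Lambda}
Common ancestors: {Mu}
Walk up from Lambda: Lambda (not in ancestors of Iota), Mu (in ancestors of Iota)
Deepest common ancestor (LCA) = Mu

Answer: Mu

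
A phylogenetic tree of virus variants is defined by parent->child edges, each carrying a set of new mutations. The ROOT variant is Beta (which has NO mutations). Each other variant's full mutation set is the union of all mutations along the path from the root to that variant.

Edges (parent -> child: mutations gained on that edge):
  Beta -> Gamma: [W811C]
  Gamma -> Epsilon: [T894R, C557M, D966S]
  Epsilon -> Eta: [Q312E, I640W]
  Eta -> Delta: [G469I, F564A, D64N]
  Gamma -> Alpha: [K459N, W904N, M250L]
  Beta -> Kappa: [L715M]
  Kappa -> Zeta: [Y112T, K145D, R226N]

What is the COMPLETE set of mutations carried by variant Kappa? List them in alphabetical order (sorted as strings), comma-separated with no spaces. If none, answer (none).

Answer: L715M

Derivation:
At Beta: gained [] -> total []
At Kappa: gained ['L715M'] -> total ['L715M']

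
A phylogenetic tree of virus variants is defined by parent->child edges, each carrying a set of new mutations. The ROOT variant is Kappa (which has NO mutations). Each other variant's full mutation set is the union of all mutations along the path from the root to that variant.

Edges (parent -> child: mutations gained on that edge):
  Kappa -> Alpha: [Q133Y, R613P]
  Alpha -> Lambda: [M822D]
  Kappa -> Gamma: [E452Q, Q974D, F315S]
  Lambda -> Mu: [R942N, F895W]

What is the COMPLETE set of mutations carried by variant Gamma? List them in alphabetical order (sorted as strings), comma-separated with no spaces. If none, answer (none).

At Kappa: gained [] -> total []
At Gamma: gained ['E452Q', 'Q974D', 'F315S'] -> total ['E452Q', 'F315S', 'Q974D']

Answer: E452Q,F315S,Q974D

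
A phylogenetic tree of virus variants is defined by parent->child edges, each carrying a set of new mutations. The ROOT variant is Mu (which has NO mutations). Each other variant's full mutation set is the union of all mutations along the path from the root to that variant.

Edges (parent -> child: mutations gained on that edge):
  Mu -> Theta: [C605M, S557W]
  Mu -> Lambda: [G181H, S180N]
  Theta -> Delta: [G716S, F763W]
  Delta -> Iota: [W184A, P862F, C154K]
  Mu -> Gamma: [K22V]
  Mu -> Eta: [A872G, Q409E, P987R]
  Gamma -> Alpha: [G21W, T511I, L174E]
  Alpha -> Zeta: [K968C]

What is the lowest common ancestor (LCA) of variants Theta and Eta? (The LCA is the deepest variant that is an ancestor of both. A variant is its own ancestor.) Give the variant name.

Path from root to Theta: Mu -> Theta
  ancestors of Theta: {Mu, Theta}
Path from root to Eta: Mu -> Eta
  ancestors of Eta: {Mu, Eta}
Common ancestors: {Mu}
Walk up from Eta: Eta (not in ancestors of Theta), Mu (in ancestors of Theta)
Deepest common ancestor (LCA) = Mu

Answer: Mu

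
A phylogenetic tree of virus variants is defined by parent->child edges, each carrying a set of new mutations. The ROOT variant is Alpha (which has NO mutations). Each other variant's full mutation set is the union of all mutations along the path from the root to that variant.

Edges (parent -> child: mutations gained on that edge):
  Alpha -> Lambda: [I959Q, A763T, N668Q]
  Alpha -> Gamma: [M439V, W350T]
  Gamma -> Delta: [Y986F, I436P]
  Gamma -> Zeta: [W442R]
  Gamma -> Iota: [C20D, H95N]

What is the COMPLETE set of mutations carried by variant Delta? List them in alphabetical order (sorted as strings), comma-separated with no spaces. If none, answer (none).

Answer: I436P,M439V,W350T,Y986F

Derivation:
At Alpha: gained [] -> total []
At Gamma: gained ['M439V', 'W350T'] -> total ['M439V', 'W350T']
At Delta: gained ['Y986F', 'I436P'] -> total ['I436P', 'M439V', 'W350T', 'Y986F']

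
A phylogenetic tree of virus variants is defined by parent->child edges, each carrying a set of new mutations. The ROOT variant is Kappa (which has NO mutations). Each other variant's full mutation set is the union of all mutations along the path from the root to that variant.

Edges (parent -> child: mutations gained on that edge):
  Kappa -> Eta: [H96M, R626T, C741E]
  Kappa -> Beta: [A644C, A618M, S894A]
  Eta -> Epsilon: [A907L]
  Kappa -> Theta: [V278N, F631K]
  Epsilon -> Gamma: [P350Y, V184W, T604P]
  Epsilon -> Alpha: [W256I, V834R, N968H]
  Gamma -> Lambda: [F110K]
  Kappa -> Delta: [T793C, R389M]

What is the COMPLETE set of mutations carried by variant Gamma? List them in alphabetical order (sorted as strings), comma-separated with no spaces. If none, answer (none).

Answer: A907L,C741E,H96M,P350Y,R626T,T604P,V184W

Derivation:
At Kappa: gained [] -> total []
At Eta: gained ['H96M', 'R626T', 'C741E'] -> total ['C741E', 'H96M', 'R626T']
At Epsilon: gained ['A907L'] -> total ['A907L', 'C741E', 'H96M', 'R626T']
At Gamma: gained ['P350Y', 'V184W', 'T604P'] -> total ['A907L', 'C741E', 'H96M', 'P350Y', 'R626T', 'T604P', 'V184W']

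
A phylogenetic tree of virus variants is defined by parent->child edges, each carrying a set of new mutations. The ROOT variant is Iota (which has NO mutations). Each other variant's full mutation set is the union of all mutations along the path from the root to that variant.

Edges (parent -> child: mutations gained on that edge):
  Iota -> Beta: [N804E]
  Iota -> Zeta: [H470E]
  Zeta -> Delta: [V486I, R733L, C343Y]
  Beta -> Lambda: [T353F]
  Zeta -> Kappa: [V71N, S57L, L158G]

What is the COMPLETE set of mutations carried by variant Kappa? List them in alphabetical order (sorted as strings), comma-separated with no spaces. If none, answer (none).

At Iota: gained [] -> total []
At Zeta: gained ['H470E'] -> total ['H470E']
At Kappa: gained ['V71N', 'S57L', 'L158G'] -> total ['H470E', 'L158G', 'S57L', 'V71N']

Answer: H470E,L158G,S57L,V71N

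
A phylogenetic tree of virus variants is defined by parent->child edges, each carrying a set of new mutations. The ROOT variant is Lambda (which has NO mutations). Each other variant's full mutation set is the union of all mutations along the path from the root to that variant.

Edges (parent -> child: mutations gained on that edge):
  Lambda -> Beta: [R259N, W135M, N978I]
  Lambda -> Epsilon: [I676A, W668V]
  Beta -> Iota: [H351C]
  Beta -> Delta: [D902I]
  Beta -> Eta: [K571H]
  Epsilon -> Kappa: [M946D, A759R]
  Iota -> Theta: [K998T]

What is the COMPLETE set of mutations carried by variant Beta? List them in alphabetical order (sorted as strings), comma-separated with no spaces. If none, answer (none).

Answer: N978I,R259N,W135M

Derivation:
At Lambda: gained [] -> total []
At Beta: gained ['R259N', 'W135M', 'N978I'] -> total ['N978I', 'R259N', 'W135M']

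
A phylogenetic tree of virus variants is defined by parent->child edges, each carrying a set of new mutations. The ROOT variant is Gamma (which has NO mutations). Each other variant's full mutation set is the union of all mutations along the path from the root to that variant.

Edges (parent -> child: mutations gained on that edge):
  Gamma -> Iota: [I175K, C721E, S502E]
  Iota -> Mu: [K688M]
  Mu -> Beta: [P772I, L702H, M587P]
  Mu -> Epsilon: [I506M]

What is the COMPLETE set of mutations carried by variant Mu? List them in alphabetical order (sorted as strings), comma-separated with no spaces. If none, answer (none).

Answer: C721E,I175K,K688M,S502E

Derivation:
At Gamma: gained [] -> total []
At Iota: gained ['I175K', 'C721E', 'S502E'] -> total ['C721E', 'I175K', 'S502E']
At Mu: gained ['K688M'] -> total ['C721E', 'I175K', 'K688M', 'S502E']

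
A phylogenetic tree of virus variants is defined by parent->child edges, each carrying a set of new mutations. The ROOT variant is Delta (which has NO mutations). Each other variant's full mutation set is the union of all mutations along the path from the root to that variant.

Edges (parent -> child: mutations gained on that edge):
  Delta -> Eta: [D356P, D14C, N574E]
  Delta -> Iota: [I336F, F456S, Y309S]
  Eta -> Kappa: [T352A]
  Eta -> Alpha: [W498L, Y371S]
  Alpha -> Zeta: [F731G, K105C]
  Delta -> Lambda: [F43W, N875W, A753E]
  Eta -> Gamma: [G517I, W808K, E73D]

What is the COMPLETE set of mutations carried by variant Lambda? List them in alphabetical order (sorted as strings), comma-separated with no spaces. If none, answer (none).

Answer: A753E,F43W,N875W

Derivation:
At Delta: gained [] -> total []
At Lambda: gained ['F43W', 'N875W', 'A753E'] -> total ['A753E', 'F43W', 'N875W']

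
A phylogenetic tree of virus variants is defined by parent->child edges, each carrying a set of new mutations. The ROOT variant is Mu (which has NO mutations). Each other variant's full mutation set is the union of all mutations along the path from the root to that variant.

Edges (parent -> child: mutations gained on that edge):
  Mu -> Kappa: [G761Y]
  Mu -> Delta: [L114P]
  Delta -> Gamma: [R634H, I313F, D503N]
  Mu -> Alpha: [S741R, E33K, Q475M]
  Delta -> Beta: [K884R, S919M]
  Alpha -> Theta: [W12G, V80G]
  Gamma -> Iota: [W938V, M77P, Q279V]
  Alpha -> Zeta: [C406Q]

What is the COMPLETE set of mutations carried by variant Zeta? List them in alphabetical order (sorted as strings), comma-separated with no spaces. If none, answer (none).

Answer: C406Q,E33K,Q475M,S741R

Derivation:
At Mu: gained [] -> total []
At Alpha: gained ['S741R', 'E33K', 'Q475M'] -> total ['E33K', 'Q475M', 'S741R']
At Zeta: gained ['C406Q'] -> total ['C406Q', 'E33K', 'Q475M', 'S741R']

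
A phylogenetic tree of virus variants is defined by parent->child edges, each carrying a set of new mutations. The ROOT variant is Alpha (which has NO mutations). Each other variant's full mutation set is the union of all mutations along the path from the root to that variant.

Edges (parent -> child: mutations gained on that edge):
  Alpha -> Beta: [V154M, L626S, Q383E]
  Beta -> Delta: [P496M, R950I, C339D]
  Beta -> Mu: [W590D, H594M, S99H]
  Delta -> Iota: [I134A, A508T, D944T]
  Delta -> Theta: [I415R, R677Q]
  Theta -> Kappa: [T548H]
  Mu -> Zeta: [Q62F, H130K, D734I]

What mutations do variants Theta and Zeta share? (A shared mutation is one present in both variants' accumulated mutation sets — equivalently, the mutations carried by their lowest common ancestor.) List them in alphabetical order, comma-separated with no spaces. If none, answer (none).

Answer: L626S,Q383E,V154M

Derivation:
Accumulating mutations along path to Theta:
  At Alpha: gained [] -> total []
  At Beta: gained ['V154M', 'L626S', 'Q383E'] -> total ['L626S', 'Q383E', 'V154M']
  At Delta: gained ['P496M', 'R950I', 'C339D'] -> total ['C339D', 'L626S', 'P496M', 'Q383E', 'R950I', 'V154M']
  At Theta: gained ['I415R', 'R677Q'] -> total ['C339D', 'I415R', 'L626S', 'P496M', 'Q383E', 'R677Q', 'R950I', 'V154M']
Mutations(Theta) = ['C339D', 'I415R', 'L626S', 'P496M', 'Q383E', 'R677Q', 'R950I', 'V154M']
Accumulating mutations along path to Zeta:
  At Alpha: gained [] -> total []
  At Beta: gained ['V154M', 'L626S', 'Q383E'] -> total ['L626S', 'Q383E', 'V154M']
  At Mu: gained ['W590D', 'H594M', 'S99H'] -> total ['H594M', 'L626S', 'Q383E', 'S99H', 'V154M', 'W590D']
  At Zeta: gained ['Q62F', 'H130K', 'D734I'] -> total ['D734I', 'H130K', 'H594M', 'L626S', 'Q383E', 'Q62F', 'S99H', 'V154M', 'W590D']
Mutations(Zeta) = ['D734I', 'H130K', 'H594M', 'L626S', 'Q383E', 'Q62F', 'S99H', 'V154M', 'W590D']
Intersection: ['C339D', 'I415R', 'L626S', 'P496M', 'Q383E', 'R677Q', 'R950I', 'V154M'] ∩ ['D734I', 'H130K', 'H594M', 'L626S', 'Q383E', 'Q62F', 'S99H', 'V154M', 'W590D'] = ['L626S', 'Q383E', 'V154M']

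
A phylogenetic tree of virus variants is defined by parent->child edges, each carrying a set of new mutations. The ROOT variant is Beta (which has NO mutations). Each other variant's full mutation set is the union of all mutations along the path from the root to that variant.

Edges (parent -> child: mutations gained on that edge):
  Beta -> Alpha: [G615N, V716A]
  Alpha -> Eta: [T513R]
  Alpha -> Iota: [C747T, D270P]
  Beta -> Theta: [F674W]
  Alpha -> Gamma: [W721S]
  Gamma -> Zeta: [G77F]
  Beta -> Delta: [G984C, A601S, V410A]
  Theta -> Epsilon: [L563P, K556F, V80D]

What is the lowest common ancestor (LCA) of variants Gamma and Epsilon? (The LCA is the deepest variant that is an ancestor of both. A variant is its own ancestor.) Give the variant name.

Answer: Beta

Derivation:
Path from root to Gamma: Beta -> Alpha -> Gamma
  ancestors of Gamma: {Beta, Alpha, Gamma}
Path from root to Epsilon: Beta -> Theta -> Epsilon
  ancestors of Epsilon: {Beta, Theta, Epsilon}
Common ancestors: {Beta}
Walk up from Epsilon: Epsilon (not in ancestors of Gamma), Theta (not in ancestors of Gamma), Beta (in ancestors of Gamma)
Deepest common ancestor (LCA) = Beta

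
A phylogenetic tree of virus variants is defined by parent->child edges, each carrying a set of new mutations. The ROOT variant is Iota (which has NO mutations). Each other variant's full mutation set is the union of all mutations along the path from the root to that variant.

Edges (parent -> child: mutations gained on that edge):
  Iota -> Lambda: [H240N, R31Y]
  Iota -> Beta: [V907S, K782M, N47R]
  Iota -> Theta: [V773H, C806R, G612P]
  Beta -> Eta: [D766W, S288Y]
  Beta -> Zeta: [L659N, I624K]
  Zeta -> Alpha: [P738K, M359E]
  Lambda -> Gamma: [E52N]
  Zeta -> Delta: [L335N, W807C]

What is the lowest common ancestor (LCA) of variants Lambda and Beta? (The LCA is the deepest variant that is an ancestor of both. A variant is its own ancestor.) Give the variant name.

Path from root to Lambda: Iota -> Lambda
  ancestors of Lambda: {Iota, Lambda}
Path from root to Beta: Iota -> Beta
  ancestors of Beta: {Iota, Beta}
Common ancestors: {Iota}
Walk up from Beta: Beta (not in ancestors of Lambda), Iota (in ancestors of Lambda)
Deepest common ancestor (LCA) = Iota

Answer: Iota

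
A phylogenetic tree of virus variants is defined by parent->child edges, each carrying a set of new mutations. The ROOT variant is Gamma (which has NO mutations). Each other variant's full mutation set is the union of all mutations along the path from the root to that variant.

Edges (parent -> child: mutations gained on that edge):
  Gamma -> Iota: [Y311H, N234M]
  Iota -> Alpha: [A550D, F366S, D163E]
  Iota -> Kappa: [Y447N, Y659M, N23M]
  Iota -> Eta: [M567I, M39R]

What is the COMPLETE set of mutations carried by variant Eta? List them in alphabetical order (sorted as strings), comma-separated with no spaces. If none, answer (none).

Answer: M39R,M567I,N234M,Y311H

Derivation:
At Gamma: gained [] -> total []
At Iota: gained ['Y311H', 'N234M'] -> total ['N234M', 'Y311H']
At Eta: gained ['M567I', 'M39R'] -> total ['M39R', 'M567I', 'N234M', 'Y311H']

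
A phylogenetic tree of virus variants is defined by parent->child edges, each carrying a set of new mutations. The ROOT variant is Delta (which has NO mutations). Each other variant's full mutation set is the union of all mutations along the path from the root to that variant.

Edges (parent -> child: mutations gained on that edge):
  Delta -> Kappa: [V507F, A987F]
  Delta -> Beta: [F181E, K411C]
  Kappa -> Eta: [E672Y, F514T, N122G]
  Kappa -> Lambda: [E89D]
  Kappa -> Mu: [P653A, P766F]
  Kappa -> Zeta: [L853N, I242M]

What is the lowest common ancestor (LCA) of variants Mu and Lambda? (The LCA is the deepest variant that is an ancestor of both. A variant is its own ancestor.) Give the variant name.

Answer: Kappa

Derivation:
Path from root to Mu: Delta -> Kappa -> Mu
  ancestors of Mu: {Delta, Kappa, Mu}
Path from root to Lambda: Delta -> Kappa -> Lambda
  ancestors of Lambda: {Delta, Kappa, Lambda}
Common ancestors: {Delta, Kappa}
Walk up from Lambda: Lambda (not in ancestors of Mu), Kappa (in ancestors of Mu), Delta (in ancestors of Mu)
Deepest common ancestor (LCA) = Kappa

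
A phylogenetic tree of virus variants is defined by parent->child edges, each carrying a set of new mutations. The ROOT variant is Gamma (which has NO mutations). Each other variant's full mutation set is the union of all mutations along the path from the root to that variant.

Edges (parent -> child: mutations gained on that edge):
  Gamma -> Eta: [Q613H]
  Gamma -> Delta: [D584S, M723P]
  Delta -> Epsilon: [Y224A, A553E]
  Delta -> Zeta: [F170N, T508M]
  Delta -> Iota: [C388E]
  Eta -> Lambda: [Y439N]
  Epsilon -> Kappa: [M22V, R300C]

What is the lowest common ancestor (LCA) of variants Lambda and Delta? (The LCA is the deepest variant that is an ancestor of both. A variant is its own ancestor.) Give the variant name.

Answer: Gamma

Derivation:
Path from root to Lambda: Gamma -> Eta -> Lambda
  ancestors of Lambda: {Gamma, Eta, Lambda}
Path from root to Delta: Gamma -> Delta
  ancestors of Delta: {Gamma, Delta}
Common ancestors: {Gamma}
Walk up from Delta: Delta (not in ancestors of Lambda), Gamma (in ancestors of Lambda)
Deepest common ancestor (LCA) = Gamma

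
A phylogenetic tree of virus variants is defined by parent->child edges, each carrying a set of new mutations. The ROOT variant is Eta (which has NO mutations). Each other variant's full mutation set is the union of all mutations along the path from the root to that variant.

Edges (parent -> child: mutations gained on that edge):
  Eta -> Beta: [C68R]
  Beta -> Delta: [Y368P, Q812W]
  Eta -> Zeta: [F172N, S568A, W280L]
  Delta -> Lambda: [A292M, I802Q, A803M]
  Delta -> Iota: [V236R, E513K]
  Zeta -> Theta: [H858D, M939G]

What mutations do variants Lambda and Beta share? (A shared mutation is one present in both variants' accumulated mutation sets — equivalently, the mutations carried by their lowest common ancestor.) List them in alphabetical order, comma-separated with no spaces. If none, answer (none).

Accumulating mutations along path to Lambda:
  At Eta: gained [] -> total []
  At Beta: gained ['C68R'] -> total ['C68R']
  At Delta: gained ['Y368P', 'Q812W'] -> total ['C68R', 'Q812W', 'Y368P']
  At Lambda: gained ['A292M', 'I802Q', 'A803M'] -> total ['A292M', 'A803M', 'C68R', 'I802Q', 'Q812W', 'Y368P']
Mutations(Lambda) = ['A292M', 'A803M', 'C68R', 'I802Q', 'Q812W', 'Y368P']
Accumulating mutations along path to Beta:
  At Eta: gained [] -> total []
  At Beta: gained ['C68R'] -> total ['C68R']
Mutations(Beta) = ['C68R']
Intersection: ['A292M', 'A803M', 'C68R', 'I802Q', 'Q812W', 'Y368P'] ∩ ['C68R'] = ['C68R']

Answer: C68R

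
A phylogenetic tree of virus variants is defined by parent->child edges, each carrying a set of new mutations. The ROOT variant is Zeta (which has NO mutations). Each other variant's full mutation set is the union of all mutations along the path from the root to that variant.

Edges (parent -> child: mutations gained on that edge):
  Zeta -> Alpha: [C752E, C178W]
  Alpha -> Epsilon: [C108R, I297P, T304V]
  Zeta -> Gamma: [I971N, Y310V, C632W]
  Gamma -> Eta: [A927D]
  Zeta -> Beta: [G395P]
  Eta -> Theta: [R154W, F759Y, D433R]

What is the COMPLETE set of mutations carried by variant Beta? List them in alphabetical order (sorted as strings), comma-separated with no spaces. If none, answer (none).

Answer: G395P

Derivation:
At Zeta: gained [] -> total []
At Beta: gained ['G395P'] -> total ['G395P']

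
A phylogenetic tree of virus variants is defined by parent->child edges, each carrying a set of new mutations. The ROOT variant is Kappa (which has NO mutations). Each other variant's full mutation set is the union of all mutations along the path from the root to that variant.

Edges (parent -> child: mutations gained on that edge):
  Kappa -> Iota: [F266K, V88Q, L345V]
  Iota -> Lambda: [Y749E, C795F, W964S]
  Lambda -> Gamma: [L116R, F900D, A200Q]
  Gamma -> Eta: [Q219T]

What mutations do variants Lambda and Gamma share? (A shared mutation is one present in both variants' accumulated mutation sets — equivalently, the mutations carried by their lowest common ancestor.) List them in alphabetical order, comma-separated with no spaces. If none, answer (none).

Answer: C795F,F266K,L345V,V88Q,W964S,Y749E

Derivation:
Accumulating mutations along path to Lambda:
  At Kappa: gained [] -> total []
  At Iota: gained ['F266K', 'V88Q', 'L345V'] -> total ['F266K', 'L345V', 'V88Q']
  At Lambda: gained ['Y749E', 'C795F', 'W964S'] -> total ['C795F', 'F266K', 'L345V', 'V88Q', 'W964S', 'Y749E']
Mutations(Lambda) = ['C795F', 'F266K', 'L345V', 'V88Q', 'W964S', 'Y749E']
Accumulating mutations along path to Gamma:
  At Kappa: gained [] -> total []
  At Iota: gained ['F266K', 'V88Q', 'L345V'] -> total ['F266K', 'L345V', 'V88Q']
  At Lambda: gained ['Y749E', 'C795F', 'W964S'] -> total ['C795F', 'F266K', 'L345V', 'V88Q', 'W964S', 'Y749E']
  At Gamma: gained ['L116R', 'F900D', 'A200Q'] -> total ['A200Q', 'C795F', 'F266K', 'F900D', 'L116R', 'L345V', 'V88Q', 'W964S', 'Y749E']
Mutations(Gamma) = ['A200Q', 'C795F', 'F266K', 'F900D', 'L116R', 'L345V', 'V88Q', 'W964S', 'Y749E']
Intersection: ['C795F', 'F266K', 'L345V', 'V88Q', 'W964S', 'Y749E'] ∩ ['A200Q', 'C795F', 'F266K', 'F900D', 'L116R', 'L345V', 'V88Q', 'W964S', 'Y749E'] = ['C795F', 'F266K', 'L345V', 'V88Q', 'W964S', 'Y749E']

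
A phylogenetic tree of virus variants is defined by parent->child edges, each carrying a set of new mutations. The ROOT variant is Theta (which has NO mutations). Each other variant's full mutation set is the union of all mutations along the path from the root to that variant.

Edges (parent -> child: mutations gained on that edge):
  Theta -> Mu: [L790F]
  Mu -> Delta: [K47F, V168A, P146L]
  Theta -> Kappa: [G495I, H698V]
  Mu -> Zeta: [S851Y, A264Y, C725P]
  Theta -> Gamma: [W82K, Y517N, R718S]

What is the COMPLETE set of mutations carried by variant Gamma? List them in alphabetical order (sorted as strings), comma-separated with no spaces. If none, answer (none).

Answer: R718S,W82K,Y517N

Derivation:
At Theta: gained [] -> total []
At Gamma: gained ['W82K', 'Y517N', 'R718S'] -> total ['R718S', 'W82K', 'Y517N']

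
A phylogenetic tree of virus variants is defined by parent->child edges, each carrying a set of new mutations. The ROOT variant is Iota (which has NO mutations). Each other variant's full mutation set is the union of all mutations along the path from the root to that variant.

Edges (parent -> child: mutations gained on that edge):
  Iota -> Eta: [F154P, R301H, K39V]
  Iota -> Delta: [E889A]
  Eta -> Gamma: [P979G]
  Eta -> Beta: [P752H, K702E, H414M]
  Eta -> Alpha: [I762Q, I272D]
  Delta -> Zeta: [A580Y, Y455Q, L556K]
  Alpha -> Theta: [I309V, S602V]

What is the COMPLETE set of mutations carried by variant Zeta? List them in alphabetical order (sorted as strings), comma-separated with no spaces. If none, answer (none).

At Iota: gained [] -> total []
At Delta: gained ['E889A'] -> total ['E889A']
At Zeta: gained ['A580Y', 'Y455Q', 'L556K'] -> total ['A580Y', 'E889A', 'L556K', 'Y455Q']

Answer: A580Y,E889A,L556K,Y455Q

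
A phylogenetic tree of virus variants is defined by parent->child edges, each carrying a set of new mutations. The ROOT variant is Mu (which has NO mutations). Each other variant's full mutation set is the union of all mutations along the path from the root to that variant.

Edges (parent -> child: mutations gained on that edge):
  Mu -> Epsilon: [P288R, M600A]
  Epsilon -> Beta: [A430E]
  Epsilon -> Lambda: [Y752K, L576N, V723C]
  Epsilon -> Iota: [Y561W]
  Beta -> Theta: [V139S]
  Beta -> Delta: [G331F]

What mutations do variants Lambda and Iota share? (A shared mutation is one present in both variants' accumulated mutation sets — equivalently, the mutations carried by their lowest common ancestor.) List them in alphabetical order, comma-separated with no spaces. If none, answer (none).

Answer: M600A,P288R

Derivation:
Accumulating mutations along path to Lambda:
  At Mu: gained [] -> total []
  At Epsilon: gained ['P288R', 'M600A'] -> total ['M600A', 'P288R']
  At Lambda: gained ['Y752K', 'L576N', 'V723C'] -> total ['L576N', 'M600A', 'P288R', 'V723C', 'Y752K']
Mutations(Lambda) = ['L576N', 'M600A', 'P288R', 'V723C', 'Y752K']
Accumulating mutations along path to Iota:
  At Mu: gained [] -> total []
  At Epsilon: gained ['P288R', 'M600A'] -> total ['M600A', 'P288R']
  At Iota: gained ['Y561W'] -> total ['M600A', 'P288R', 'Y561W']
Mutations(Iota) = ['M600A', 'P288R', 'Y561W']
Intersection: ['L576N', 'M600A', 'P288R', 'V723C', 'Y752K'] ∩ ['M600A', 'P288R', 'Y561W'] = ['M600A', 'P288R']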